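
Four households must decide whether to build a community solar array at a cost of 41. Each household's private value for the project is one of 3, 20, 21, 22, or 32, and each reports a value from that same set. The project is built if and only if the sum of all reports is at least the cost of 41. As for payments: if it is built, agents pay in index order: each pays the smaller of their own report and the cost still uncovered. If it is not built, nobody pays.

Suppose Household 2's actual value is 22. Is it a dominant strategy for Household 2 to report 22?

No

Consider the case where Household 1 reports 3, Household 3 reports 3 and Household 4 reports 20.
Truthful report 22: project built, pays 22, utility 22 - 22 = 0.
Report 20 instead: project built, pays 20, utility 22 - 20 = 2.
Since 2 > 0, reporting 20 is strictly better here, so truthful reporting is not dominant.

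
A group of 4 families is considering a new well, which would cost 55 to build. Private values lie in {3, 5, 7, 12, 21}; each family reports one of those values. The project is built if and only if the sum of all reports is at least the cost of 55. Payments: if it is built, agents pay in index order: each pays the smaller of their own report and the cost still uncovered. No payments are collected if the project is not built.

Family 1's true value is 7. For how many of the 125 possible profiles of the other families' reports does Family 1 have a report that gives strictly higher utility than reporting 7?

4

Others report (12, 21, 21): truth gives 0; report 3 gives 4 > 0. Violating.
Others report (21, 12, 21): truth gives 0; report 3 gives 4 > 0. Violating.
Others report (21, 21, 12): truth gives 0; report 3 gives 4 > 0. Violating.
Others report (21, 21, 21): truth gives 0; report 3 gives 4 > 0. Violating.
Others report (3, 3, 3): truth gives 0; no alternative beats it.
Others report (3, 3, 5): truth gives 0; no alternative beats it.
(Checking all 125 profiles: 4 have a profitable deviation, 121 do not.)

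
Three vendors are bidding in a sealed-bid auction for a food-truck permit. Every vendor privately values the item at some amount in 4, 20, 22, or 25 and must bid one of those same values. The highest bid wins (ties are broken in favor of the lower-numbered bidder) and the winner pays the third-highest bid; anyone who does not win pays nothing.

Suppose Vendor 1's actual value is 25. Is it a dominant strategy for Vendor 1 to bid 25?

Check each profile of the others' bids and compare truth against every alternative bid.
Others bid (4, 25): truth gives 21, best alternative gives 0.
Others bid (25, 4): truth gives 21, best alternative gives 0.
Others bid (20, 25): truth gives 5, best alternative gives 0.
Others bid (25, 20): truth gives 5, best alternative gives 0.
Others bid (22, 25): truth gives 3, best alternative gives 0.
Others bid (25, 22): truth gives 3, best alternative gives 0.
(Remaining 10 profiles checked similarly; truth is weakly best in each.)
In every case the truthful bid is at least as good as any alternative, so it is a dominant strategy.

Yes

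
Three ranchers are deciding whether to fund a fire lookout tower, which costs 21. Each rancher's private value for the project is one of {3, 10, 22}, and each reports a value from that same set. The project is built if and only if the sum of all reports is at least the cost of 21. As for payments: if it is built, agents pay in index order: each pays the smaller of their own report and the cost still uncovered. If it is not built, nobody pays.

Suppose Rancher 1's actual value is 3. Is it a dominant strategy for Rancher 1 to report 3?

Yes

Check each profile of the others' reports and compare truth against every alternative report.
Others report (3, 10): truth gives 0, best alternative gives -7.
Others report (3, 22): truth gives 0, best alternative gives -7.
Others report (10, 3): truth gives 0, best alternative gives -7.
Others report (10, 10): truth gives 0, best alternative gives -7.
Others report (10, 22): truth gives 0, best alternative gives -7.
Others report (22, 3): truth gives 0, best alternative gives -7.
(Remaining 3 profiles checked similarly; truth is weakly best in each.)
In every case the truthful report is at least as good as any alternative, so it is a dominant strategy.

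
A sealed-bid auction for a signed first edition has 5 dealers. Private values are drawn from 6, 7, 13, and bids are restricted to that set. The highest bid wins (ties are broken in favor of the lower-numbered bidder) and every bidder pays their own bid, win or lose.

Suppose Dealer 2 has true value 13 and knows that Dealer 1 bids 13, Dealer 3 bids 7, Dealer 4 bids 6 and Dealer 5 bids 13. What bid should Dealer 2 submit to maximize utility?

Bid 6: loses but pays 6, utility -6.
Bid 7: loses but pays 7, utility -7.
Bid 13: loses but pays 13, utility -13.
The best choice is 6 with utility -6.

6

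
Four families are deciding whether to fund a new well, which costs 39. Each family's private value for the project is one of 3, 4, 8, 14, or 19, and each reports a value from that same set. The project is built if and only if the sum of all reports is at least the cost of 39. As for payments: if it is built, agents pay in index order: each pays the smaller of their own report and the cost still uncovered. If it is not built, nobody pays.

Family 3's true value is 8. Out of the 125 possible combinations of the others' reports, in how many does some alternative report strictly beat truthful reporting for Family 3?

Others report (3, 14, 19): truth gives 0; report 3 gives 5 > 0. Violating.
Others report (3, 19, 14): truth gives 0; report 3 gives 5 > 0. Violating.
Others report (3, 19, 19): truth gives 0; report 3 gives 5 > 0. Violating.
Others report (4, 14, 19): truth gives 0; report 3 gives 5 > 0. Violating.
Others report (3, 3, 3): truth gives 0; no alternative beats it.
Others report (3, 3, 4): truth gives 0; no alternative beats it.
(Checking all 125 profiles: 36 have a profitable deviation, 89 do not.)

36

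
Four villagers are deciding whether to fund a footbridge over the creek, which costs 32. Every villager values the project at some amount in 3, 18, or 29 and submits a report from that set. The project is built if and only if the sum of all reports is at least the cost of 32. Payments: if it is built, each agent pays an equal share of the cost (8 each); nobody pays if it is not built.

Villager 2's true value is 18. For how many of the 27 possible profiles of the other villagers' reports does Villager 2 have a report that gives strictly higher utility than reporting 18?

Others report (3, 3, 3): truth gives 0; report 29 gives 10 > 0. Violating.
Others report (3, 3, 18): truth gives 10; no alternative beats it.
Others report (3, 3, 29): truth gives 10; no alternative beats it.
(Checking all 27 profiles: 1 has a profitable deviation, 26 do not.)

1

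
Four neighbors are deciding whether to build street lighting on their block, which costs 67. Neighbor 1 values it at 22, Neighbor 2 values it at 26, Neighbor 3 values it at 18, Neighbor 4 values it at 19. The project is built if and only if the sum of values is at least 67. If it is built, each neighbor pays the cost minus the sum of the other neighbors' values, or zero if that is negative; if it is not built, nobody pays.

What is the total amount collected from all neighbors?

13

Total value 85 ≥ cost 67, so it is built.
Neighbor 1: others sum to 63; max(0, 67 - 63) = 4.
Neighbor 2: others sum to 59; max(0, 67 - 59) = 8.
Neighbor 3: others sum to 67; max(0, 67 - 67) = 0.
Neighbor 4: others sum to 66; max(0, 67 - 66) = 1.
Total collected = 4 + 8 + 0 + 1 = 13.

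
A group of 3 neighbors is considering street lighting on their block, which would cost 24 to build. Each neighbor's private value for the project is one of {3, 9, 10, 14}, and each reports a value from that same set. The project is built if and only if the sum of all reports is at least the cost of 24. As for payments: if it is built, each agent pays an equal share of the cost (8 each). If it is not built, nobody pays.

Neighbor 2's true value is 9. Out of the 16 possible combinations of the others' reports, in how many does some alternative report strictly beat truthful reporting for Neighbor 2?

Others report (3, 9): truth gives 0; report 14 gives 1 > 0. Violating.
Others report (3, 10): truth gives 0; report 14 gives 1 > 0. Violating.
Others report (9, 3): truth gives 0; report 14 gives 1 > 0. Violating.
Others report (10, 3): truth gives 0; report 14 gives 1 > 0. Violating.
Others report (3, 3): truth gives 0; no alternative beats it.
Others report (3, 14): truth gives 1; no alternative beats it.
(Checking all 16 profiles: 4 have a profitable deviation, 12 do not.)

4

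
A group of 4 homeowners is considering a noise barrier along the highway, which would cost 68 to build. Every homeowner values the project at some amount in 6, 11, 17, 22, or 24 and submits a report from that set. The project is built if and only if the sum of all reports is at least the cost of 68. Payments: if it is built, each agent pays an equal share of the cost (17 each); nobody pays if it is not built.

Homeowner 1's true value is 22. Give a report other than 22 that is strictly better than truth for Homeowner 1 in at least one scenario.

24

Suppose Homeowner 2 reports 6, Homeowner 3 reports 17 and Homeowner 4 reports 22.
Report 22: project not built, utility 0.
Report 24: project built, pays 17, utility 22 - 17 = 5.
So reporting 24 beats truth here (5 > 0).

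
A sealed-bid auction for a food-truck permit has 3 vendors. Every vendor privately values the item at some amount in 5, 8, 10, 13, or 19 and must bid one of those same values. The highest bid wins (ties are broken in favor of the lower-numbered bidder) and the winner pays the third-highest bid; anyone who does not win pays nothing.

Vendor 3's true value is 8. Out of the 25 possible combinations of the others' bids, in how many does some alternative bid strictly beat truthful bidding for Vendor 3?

Others bid (5, 8): truth gives 0; bid 10 gives 3 > 0. Violating.
Others bid (5, 10): truth gives 0; bid 13 gives 3 > 0. Violating.
Others bid (5, 13): truth gives 0; bid 19 gives 3 > 0. Violating.
Others bid (8, 5): truth gives 0; bid 10 gives 3 > 0. Violating.
Others bid (5, 5): truth gives 3; no alternative beats it.
Others bid (5, 19): truth gives 0; no alternative beats it.
(Checking all 25 profiles: 6 have a profitable deviation, 19 do not.)

6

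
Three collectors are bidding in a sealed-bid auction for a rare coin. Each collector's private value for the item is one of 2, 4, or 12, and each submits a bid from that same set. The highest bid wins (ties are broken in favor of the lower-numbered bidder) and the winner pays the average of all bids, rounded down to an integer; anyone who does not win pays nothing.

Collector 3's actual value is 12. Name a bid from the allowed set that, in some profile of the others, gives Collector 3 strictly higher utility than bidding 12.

Suppose Collector 1 bids 2 and Collector 2 bids 2.
Bid 12: wins, pays 5, utility 12 - 5 = 7.
Bid 4: wins, pays 2, utility 12 - 2 = 10.
So bidding 4 beats truth here (10 > 7).

4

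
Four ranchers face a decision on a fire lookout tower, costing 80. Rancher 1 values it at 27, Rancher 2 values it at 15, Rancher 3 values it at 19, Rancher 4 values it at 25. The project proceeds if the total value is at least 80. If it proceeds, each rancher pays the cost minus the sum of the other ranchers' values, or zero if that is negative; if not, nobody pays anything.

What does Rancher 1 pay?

21

Total value 86 ≥ cost 80, so the project is built.
The other ranchers' values sum to 59.
Cost minus that sum is 80 - 59 = 21.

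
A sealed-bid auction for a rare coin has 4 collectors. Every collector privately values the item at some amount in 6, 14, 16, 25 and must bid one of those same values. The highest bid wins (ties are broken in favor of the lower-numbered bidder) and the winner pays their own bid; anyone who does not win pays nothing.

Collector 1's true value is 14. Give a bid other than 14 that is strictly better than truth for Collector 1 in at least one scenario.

6

Suppose Collector 2 bids 6, Collector 3 bids 6 and Collector 4 bids 6.
Bid 14: wins, pays 14, utility 14 - 14 = 0.
Bid 6: wins, pays 6, utility 14 - 6 = 8.
So bidding 6 beats truth here (8 > 0).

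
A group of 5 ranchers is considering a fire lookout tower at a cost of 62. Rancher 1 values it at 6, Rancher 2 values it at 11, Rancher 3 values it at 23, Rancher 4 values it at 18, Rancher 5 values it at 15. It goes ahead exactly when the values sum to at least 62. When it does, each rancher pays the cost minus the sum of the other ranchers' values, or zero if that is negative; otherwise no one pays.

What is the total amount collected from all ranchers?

23

Total value 73 ≥ cost 62, so it is built.
Rancher 1: others sum to 67; max(0, 62 - 67) = 0.
Rancher 2: others sum to 62; max(0, 62 - 62) = 0.
Rancher 3: others sum to 50; max(0, 62 - 50) = 12.
Rancher 4: others sum to 55; max(0, 62 - 55) = 7.
Rancher 5: others sum to 58; max(0, 62 - 58) = 4.
Total collected = 0 + 0 + 12 + 7 + 4 = 23.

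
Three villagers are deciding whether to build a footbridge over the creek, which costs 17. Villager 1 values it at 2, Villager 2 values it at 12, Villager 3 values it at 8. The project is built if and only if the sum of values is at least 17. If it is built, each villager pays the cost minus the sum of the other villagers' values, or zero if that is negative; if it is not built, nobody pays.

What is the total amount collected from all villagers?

10

Total value 22 ≥ cost 17, so it is built.
Villager 1: others sum to 20; max(0, 17 - 20) = 0.
Villager 2: others sum to 10; max(0, 17 - 10) = 7.
Villager 3: others sum to 14; max(0, 17 - 14) = 3.
Total collected = 0 + 7 + 3 = 10.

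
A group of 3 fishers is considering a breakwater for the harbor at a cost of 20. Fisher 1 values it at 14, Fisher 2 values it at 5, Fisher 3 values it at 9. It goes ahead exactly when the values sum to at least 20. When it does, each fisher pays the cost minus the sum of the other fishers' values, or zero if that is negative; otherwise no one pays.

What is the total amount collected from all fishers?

7

Total value 28 ≥ cost 20, so it is built.
Fisher 1: others sum to 14; max(0, 20 - 14) = 6.
Fisher 2: others sum to 23; max(0, 20 - 23) = 0.
Fisher 3: others sum to 19; max(0, 20 - 19) = 1.
Total collected = 6 + 0 + 1 = 7.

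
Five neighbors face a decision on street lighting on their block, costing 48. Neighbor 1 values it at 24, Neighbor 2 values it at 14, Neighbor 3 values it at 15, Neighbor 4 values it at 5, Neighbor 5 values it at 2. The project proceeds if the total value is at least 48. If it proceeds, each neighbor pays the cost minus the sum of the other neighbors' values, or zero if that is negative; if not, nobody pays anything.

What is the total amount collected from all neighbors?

17

Total value 60 ≥ cost 48, so it is built.
Neighbor 1: others sum to 36; max(0, 48 - 36) = 12.
Neighbor 2: others sum to 46; max(0, 48 - 46) = 2.
Neighbor 3: others sum to 45; max(0, 48 - 45) = 3.
Neighbor 4: others sum to 55; max(0, 48 - 55) = 0.
Neighbor 5: others sum to 58; max(0, 48 - 58) = 0.
Total collected = 12 + 2 + 3 + 0 + 0 = 17.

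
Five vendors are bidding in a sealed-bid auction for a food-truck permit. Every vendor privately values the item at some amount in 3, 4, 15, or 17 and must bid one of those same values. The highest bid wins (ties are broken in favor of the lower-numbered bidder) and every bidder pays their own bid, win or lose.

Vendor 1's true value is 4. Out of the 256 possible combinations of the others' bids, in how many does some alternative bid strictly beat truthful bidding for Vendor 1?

241

Others bid (3, 3, 3, 3): truth gives 0; bid 3 gives 1 > 0. Violating.
Others bid (3, 3, 3, 15): truth gives -4; bid 3 gives -3 > -4. Violating.
Others bid (3, 3, 3, 17): truth gives -4; bid 3 gives -3 > -4. Violating.
Others bid (3, 3, 4, 15): truth gives -4; bid 3 gives -3 > -4. Violating.
Others bid (3, 3, 3, 4): truth gives 0; no alternative beats it.
Others bid (3, 3, 4, 3): truth gives 0; no alternative beats it.
(Checking all 256 profiles: 241 have a profitable deviation, 15 do not.)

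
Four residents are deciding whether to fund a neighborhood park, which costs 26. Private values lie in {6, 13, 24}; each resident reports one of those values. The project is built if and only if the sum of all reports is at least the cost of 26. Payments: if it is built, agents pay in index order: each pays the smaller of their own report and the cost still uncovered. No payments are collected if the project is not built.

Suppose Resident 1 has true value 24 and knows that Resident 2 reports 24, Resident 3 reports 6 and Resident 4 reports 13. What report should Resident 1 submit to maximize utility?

Report 6: project built, pays 6, utility 24 - 6 = 18.
Report 13: project built, pays 13, utility 24 - 13 = 11.
Report 24: project built, pays 24, utility 24 - 24 = 0.
The best choice is 6 with utility 18.

6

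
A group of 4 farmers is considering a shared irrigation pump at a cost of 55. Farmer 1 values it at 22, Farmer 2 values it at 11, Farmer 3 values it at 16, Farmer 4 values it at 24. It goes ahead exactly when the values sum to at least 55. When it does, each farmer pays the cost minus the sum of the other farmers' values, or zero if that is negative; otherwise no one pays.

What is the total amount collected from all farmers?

Total value 73 ≥ cost 55, so it is built.
Farmer 1: others sum to 51; max(0, 55 - 51) = 4.
Farmer 2: others sum to 62; max(0, 55 - 62) = 0.
Farmer 3: others sum to 57; max(0, 55 - 57) = 0.
Farmer 4: others sum to 49; max(0, 55 - 49) = 6.
Total collected = 4 + 0 + 0 + 6 = 10.

10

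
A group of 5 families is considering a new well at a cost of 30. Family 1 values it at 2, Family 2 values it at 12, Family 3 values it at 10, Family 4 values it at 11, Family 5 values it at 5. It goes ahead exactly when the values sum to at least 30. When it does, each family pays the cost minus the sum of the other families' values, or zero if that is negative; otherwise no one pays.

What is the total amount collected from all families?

Total value 40 ≥ cost 30, so it is built.
Family 1: others sum to 38; max(0, 30 - 38) = 0.
Family 2: others sum to 28; max(0, 30 - 28) = 2.
Family 3: others sum to 30; max(0, 30 - 30) = 0.
Family 4: others sum to 29; max(0, 30 - 29) = 1.
Family 5: others sum to 35; max(0, 30 - 35) = 0.
Total collected = 0 + 2 + 0 + 1 + 0 = 3.

3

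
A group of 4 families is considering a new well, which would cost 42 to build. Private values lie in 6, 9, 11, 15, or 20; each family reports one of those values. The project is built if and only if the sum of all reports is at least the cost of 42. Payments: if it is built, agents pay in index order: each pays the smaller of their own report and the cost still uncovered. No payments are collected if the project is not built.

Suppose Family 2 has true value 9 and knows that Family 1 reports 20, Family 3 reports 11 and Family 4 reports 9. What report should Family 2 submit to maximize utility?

Report 6: project built, pays 6, utility 9 - 6 = 3.
Report 9: project built, pays 9, utility 9 - 9 = 0.
Report 11: project built, pays 11, utility 9 - 11 = -2.
Report 15: project built, pays 15, utility 9 - 15 = -6.
Report 20: project built, pays 20, utility 9 - 20 = -11.
The best choice is 6 with utility 3.

6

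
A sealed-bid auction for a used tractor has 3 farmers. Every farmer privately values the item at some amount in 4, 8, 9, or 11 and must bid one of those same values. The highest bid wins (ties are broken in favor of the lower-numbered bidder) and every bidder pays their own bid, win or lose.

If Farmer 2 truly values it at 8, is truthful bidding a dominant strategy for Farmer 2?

No

Consider the case where Farmer 1 bids 4 and Farmer 3 bids 9.
Truthful bid 8: loses but pays 8, utility -8.
Bid 4 instead: loses but pays 4, utility -4.
Since -4 > -8, bidding 4 is strictly better here, so truthful bidding is not dominant.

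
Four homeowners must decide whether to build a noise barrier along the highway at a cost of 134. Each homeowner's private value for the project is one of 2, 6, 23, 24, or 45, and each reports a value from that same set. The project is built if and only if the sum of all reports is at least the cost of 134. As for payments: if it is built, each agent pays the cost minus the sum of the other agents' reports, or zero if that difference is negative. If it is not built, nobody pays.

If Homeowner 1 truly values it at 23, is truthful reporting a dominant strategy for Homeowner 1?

Yes

Check each profile of the others' reports and compare truth against every alternative report.
Others report (45, 45, 45): truth gives 23, best alternative gives 23.
Others report (24, 45, 45): truth gives 3, best alternative gives 3.
Others report (45, 24, 45): truth gives 3, best alternative gives 3.
Others report (45, 45, 24): truth gives 3, best alternative gives 3.
Others report (23, 45, 45): truth gives 2, best alternative gives 2.
Others report (45, 23, 45): truth gives 2, best alternative gives 2.
(Remaining 119 profiles checked similarly; truth is weakly best in each.)
In every case the truthful report is at least as good as any alternative, so it is a dominant strategy.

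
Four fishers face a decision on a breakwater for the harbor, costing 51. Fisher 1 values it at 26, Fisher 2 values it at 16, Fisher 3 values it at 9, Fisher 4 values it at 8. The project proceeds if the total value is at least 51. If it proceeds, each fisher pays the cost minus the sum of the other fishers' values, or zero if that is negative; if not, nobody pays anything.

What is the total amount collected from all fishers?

27

Total value 59 ≥ cost 51, so it is built.
Fisher 1: others sum to 33; max(0, 51 - 33) = 18.
Fisher 2: others sum to 43; max(0, 51 - 43) = 8.
Fisher 3: others sum to 50; max(0, 51 - 50) = 1.
Fisher 4: others sum to 51; max(0, 51 - 51) = 0.
Total collected = 18 + 8 + 1 + 0 = 27.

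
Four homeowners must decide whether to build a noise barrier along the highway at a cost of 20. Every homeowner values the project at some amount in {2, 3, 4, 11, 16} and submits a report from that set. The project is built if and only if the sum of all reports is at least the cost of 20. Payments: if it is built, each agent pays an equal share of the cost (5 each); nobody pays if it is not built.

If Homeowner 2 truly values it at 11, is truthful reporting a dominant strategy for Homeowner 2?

Consider the case where Homeowner 1 reports 2, Homeowner 3 reports 2 and Homeowner 4 reports 2.
Truthful report 11: project not built, utility 0.
Report 16 instead: project built, pays 5, utility 11 - 5 = 6.
Since 6 > 0, reporting 16 is strictly better here, so truthful reporting is not dominant.

No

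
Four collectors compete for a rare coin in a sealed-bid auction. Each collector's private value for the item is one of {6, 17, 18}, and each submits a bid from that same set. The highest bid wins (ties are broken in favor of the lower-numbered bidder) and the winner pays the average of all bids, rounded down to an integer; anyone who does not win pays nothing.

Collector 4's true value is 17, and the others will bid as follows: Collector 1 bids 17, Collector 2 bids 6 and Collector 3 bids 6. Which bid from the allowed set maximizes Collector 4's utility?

18

Bid 6: loses, pays 0, utility 0.
Bid 17: loses, pays 0, utility 0.
Bid 18: wins, pays 11, utility 17 - 11 = 6.
The best choice is 18 with utility 6.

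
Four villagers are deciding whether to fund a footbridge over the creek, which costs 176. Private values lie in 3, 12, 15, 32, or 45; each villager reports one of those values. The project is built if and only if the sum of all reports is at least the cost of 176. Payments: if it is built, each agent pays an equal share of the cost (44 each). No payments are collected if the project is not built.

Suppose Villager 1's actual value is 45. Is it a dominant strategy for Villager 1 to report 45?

Check each profile of the others' reports and compare truth against every alternative report.
Others report (45, 45, 45): truth gives 1, best alternative gives 0.
Others report (3, 3, 3): truth gives 0, best alternative gives 0.
Others report (3, 3, 12): truth gives 0, best alternative gives 0.
Others report (3, 3, 15): truth gives 0, best alternative gives 0.
Others report (3, 3, 32): truth gives 0, best alternative gives 0.
Others report (3, 3, 45): truth gives 0, best alternative gives 0.
(Remaining 119 profiles checked similarly; truth is weakly best in each.)
In every case the truthful report is at least as good as any alternative, so it is a dominant strategy.

Yes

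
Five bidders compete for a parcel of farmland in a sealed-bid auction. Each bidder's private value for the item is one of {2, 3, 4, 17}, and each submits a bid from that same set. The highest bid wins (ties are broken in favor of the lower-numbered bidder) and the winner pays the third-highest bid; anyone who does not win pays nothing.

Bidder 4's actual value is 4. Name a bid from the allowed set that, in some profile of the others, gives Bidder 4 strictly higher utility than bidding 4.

Suppose Bidder 1 bids 2, Bidder 2 bids 2, Bidder 3 bids 2 and Bidder 5 bids 17.
Bid 4: loses, pays 0, utility 0.
Bid 17: wins, pays 2, utility 4 - 2 = 2.
So bidding 17 beats truth here (2 > 0).

17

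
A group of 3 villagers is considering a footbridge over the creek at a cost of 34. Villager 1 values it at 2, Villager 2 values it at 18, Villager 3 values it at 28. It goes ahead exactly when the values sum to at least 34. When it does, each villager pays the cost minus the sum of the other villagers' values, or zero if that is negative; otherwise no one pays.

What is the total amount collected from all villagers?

Total value 48 ≥ cost 34, so it is built.
Villager 1: others sum to 46; max(0, 34 - 46) = 0.
Villager 2: others sum to 30; max(0, 34 - 30) = 4.
Villager 3: others sum to 20; max(0, 34 - 20) = 14.
Total collected = 0 + 4 + 14 = 18.

18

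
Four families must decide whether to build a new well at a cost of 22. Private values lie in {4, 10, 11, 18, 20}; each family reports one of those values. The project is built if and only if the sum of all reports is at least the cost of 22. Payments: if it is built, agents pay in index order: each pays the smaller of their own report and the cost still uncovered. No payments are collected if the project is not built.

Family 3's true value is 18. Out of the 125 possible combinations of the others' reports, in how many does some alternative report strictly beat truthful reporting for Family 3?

25

Others report (4, 4, 4): truth gives 4; report 10 gives 8 > 4. Violating.
Others report (4, 4, 10): truth gives 4; report 4 gives 14 > 4. Violating.
Others report (4, 4, 11): truth gives 4; report 4 gives 14 > 4. Violating.
Others report (4, 4, 18): truth gives 4; report 4 gives 14 > 4. Violating.
Others report (4, 18, 4): truth gives 18; no alternative beats it.
Others report (4, 18, 10): truth gives 18; no alternative beats it.
(Checking all 125 profiles: 25 have a profitable deviation, 100 do not.)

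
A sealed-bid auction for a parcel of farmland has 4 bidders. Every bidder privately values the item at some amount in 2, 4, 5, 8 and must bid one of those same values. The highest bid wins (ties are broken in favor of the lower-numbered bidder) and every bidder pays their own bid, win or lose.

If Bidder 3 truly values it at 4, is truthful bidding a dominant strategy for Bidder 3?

No

Consider the case where Bidder 1 bids 2, Bidder 2 bids 2 and Bidder 4 bids 5.
Truthful bid 4: loses but pays 4, utility -4.
Bid 2 instead: loses but pays 2, utility -2.
Since -2 > -4, bidding 2 is strictly better here, so truthful bidding is not dominant.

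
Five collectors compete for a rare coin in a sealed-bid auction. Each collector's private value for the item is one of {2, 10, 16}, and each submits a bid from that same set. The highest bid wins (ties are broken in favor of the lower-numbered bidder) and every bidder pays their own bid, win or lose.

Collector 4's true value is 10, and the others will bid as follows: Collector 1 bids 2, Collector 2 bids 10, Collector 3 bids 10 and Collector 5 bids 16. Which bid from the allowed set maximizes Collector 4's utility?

Bid 2: loses but pays 2, utility -2.
Bid 10: loses but pays 10, utility -10.
Bid 16: wins, pays 16, utility 10 - 16 = -6.
The best choice is 2 with utility -2.

2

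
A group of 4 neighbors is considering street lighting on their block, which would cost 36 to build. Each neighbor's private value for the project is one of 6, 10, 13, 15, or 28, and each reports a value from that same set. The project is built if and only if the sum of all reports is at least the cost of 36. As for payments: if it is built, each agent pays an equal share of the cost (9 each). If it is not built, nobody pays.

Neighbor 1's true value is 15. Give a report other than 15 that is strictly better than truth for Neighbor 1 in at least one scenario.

Suppose Neighbor 2 reports 6, Neighbor 3 reports 6 and Neighbor 4 reports 6.
Report 15: project not built, utility 0.
Report 28: project built, pays 9, utility 15 - 9 = 6.
So reporting 28 beats truth here (6 > 0).

28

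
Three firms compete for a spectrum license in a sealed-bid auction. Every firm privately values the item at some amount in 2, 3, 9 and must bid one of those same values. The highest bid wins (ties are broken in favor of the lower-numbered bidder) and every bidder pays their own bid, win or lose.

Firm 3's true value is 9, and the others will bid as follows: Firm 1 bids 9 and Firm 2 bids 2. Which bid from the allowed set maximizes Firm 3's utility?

2

Bid 2: loses but pays 2, utility -2.
Bid 3: loses but pays 3, utility -3.
Bid 9: loses but pays 9, utility -9.
The best choice is 2 with utility -2.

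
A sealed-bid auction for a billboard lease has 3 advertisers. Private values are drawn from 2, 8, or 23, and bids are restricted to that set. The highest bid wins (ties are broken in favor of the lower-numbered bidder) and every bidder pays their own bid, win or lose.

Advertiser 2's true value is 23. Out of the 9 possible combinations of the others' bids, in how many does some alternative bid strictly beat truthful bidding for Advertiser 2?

5

Others bid (2, 2): truth gives 0; bid 8 gives 15 > 0. Violating.
Others bid (2, 8): truth gives 0; bid 8 gives 15 > 0. Violating.
Others bid (23, 2): truth gives -23; bid 2 gives -2 > -23. Violating.
Others bid (23, 8): truth gives -23; bid 2 gives -2 > -23. Violating.
Others bid (2, 23): truth gives 0; no alternative beats it.
Others bid (8, 2): truth gives 0; no alternative beats it.
(Checking all 9 profiles: 5 have a profitable deviation, 4 do not.)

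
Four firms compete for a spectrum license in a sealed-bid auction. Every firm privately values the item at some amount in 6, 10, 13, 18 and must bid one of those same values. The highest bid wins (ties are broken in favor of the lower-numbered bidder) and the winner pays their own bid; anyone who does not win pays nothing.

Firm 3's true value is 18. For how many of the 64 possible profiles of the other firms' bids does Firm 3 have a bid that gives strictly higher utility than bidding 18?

Others bid (6, 6, 6): truth gives 0; bid 10 gives 8 > 0. Violating.
Others bid (6, 6, 10): truth gives 0; bid 10 gives 8 > 0. Violating.
Others bid (6, 6, 13): truth gives 0; bid 13 gives 5 > 0. Violating.
Others bid (6, 10, 6): truth gives 0; bid 13 gives 5 > 0. Violating.
Others bid (6, 6, 18): truth gives 0; no alternative beats it.
Others bid (6, 10, 18): truth gives 0; no alternative beats it.
(Checking all 64 profiles: 12 have a profitable deviation, 52 do not.)

12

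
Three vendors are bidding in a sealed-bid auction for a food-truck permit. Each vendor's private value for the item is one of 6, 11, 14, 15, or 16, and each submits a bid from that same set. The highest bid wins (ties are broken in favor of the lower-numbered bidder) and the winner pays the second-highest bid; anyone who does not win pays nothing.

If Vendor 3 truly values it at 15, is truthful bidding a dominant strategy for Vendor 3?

Yes

Check each profile of the others' bids and compare truth against every alternative bid.
Others bid (6, 6): truth gives 9, best alternative gives 9.
Others bid (6, 11): truth gives 4, best alternative gives 4.
Others bid (11, 6): truth gives 4, best alternative gives 4.
Others bid (11, 11): truth gives 4, best alternative gives 4.
Others bid (6, 14): truth gives 1, best alternative gives 1.
Others bid (11, 14): truth gives 1, best alternative gives 1.
(Remaining 19 profiles checked similarly; truth is weakly best in each.)
In every case the truthful bid is at least as good as any alternative, so it is a dominant strategy.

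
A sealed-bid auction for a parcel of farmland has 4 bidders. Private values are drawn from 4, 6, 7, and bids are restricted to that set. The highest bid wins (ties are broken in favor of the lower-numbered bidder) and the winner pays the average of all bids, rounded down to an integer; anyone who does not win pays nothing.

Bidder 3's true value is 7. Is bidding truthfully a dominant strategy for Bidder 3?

Check each profile of the others' bids and compare truth against every alternative bid.
Others bid (4, 4, 7): truth gives 2, best alternative gives 0.
Others bid (4, 6, 4): truth gives 2, best alternative gives 0.
Others bid (4, 6, 6): truth gives 2, best alternative gives 0.
Others bid (6, 4, 4): truth gives 2, best alternative gives 0.
Others bid (6, 4, 6): truth gives 2, best alternative gives 0.
Others bid (6, 6, 4): truth gives 2, best alternative gives 0.
(Remaining 21 profiles checked similarly; truth is weakly best in each.)
In every case the truthful bid is at least as good as any alternative, so it is a dominant strategy.

Yes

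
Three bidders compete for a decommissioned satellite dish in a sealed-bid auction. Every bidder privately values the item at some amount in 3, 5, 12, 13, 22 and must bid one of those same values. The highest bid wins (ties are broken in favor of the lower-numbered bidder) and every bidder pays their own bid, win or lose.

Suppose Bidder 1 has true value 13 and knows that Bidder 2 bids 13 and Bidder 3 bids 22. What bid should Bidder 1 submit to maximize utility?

3

Bid 3: loses but pays 3, utility -3.
Bid 5: loses but pays 5, utility -5.
Bid 12: loses but pays 12, utility -12.
Bid 13: loses but pays 13, utility -13.
Bid 22: wins, pays 22, utility 13 - 22 = -9.
The best choice is 3 with utility -3.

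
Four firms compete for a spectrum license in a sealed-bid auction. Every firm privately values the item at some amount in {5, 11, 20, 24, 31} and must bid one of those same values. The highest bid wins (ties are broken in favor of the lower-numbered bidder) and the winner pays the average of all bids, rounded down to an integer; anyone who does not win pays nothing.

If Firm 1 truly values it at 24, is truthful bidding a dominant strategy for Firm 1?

Consider the case where Firm 2 bids 5, Firm 3 bids 5 and Firm 4 bids 5.
Truthful bid 24: wins, pays 9, utility 24 - 9 = 15.
Bid 5 instead: wins, pays 5, utility 24 - 5 = 19.
Since 19 > 15, bidding 5 is strictly better here, so truthful bidding is not dominant.

No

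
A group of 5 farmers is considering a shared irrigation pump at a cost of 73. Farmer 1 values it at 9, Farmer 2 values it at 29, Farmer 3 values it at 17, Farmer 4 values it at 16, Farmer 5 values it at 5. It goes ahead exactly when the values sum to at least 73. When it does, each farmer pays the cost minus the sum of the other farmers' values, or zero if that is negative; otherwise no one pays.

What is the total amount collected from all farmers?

61

Total value 76 ≥ cost 73, so it is built.
Farmer 1: others sum to 67; max(0, 73 - 67) = 6.
Farmer 2: others sum to 47; max(0, 73 - 47) = 26.
Farmer 3: others sum to 59; max(0, 73 - 59) = 14.
Farmer 4: others sum to 60; max(0, 73 - 60) = 13.
Farmer 5: others sum to 71; max(0, 73 - 71) = 2.
Total collected = 6 + 26 + 14 + 13 + 2 = 61.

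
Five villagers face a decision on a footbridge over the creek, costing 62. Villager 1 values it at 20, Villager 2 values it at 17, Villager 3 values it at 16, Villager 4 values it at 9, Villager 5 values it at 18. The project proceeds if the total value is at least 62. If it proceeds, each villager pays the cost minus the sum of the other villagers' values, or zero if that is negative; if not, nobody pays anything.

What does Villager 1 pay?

Total value 80 ≥ cost 62, so the project is built.
The other villagers' values sum to 60.
Cost minus that sum is 62 - 60 = 2.

2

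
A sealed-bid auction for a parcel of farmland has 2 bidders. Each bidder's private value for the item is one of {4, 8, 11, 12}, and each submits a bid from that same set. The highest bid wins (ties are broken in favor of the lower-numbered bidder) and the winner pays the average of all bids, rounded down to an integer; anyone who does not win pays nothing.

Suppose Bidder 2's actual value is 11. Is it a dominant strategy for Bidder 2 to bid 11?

No

Consider the case where Bidder 1 bids 4.
Truthful bid 11: wins, pays 7, utility 11 - 7 = 4.
Bid 8 instead: wins, pays 6, utility 11 - 6 = 5.
Since 5 > 4, bidding 8 is strictly better here, so truthful bidding is not dominant.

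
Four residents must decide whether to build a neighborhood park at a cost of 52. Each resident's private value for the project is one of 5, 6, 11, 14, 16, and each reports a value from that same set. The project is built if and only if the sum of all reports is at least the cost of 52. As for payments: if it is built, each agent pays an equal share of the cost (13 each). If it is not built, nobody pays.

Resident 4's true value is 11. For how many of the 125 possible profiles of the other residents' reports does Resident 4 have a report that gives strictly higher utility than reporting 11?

16

Others report (11, 14, 16): truth gives -2; report 5 gives 0 > -2. Violating.
Others report (11, 16, 14): truth gives -2; report 5 gives 0 > -2. Violating.
Others report (11, 16, 16): truth gives -2; report 5 gives 0 > -2. Violating.
Others report (14, 11, 16): truth gives -2; report 5 gives 0 > -2. Violating.
Others report (5, 5, 5): truth gives 0; no alternative beats it.
Others report (5, 5, 6): truth gives 0; no alternative beats it.
(Checking all 125 profiles: 16 have a profitable deviation, 109 do not.)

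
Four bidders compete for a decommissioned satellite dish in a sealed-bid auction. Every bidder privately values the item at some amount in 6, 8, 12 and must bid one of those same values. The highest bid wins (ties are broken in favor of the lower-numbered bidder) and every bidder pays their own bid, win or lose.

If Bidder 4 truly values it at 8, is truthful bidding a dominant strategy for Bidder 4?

Consider the case where Bidder 1 bids 6, Bidder 2 bids 6 and Bidder 3 bids 8.
Truthful bid 8: loses but pays 8, utility -8.
Bid 6 instead: loses but pays 6, utility -6.
Since -6 > -8, bidding 6 is strictly better here, so truthful bidding is not dominant.

No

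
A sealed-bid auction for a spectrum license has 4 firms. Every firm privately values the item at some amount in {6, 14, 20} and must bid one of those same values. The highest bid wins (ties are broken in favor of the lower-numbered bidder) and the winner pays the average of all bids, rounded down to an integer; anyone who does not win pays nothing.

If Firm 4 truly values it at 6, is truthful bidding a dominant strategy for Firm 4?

Yes

Check each profile of the others' bids and compare truth against every alternative bid.
Others bid (6, 6, 6): truth gives 0, best alternative gives -2.
Others bid (6, 6, 14): truth gives 0, best alternative gives 0.
Others bid (6, 6, 20): truth gives 0, best alternative gives 0.
Others bid (6, 14, 6): truth gives 0, best alternative gives 0.
Others bid (6, 14, 14): truth gives 0, best alternative gives 0.
Others bid (6, 14, 20): truth gives 0, best alternative gives 0.
(Remaining 21 profiles checked similarly; truth is weakly best in each.)
In every case the truthful bid is at least as good as any alternative, so it is a dominant strategy.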